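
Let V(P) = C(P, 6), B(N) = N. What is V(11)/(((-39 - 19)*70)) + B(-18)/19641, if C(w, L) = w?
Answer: -96377/26580820 ≈ -0.0036258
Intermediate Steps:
V(P) = P
V(11)/(((-39 - 19)*70)) + B(-18)/19641 = 11/(((-39 - 19)*70)) - 18/19641 = 11/((-58*70)) - 18*1/19641 = 11/(-4060) - 6/6547 = 11*(-1/4060) - 6/6547 = -11/4060 - 6/6547 = -96377/26580820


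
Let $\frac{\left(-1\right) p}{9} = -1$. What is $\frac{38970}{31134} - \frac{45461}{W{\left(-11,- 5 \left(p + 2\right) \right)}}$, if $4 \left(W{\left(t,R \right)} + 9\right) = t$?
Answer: $\frac{943893781}{243883} \approx 3870.3$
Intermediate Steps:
$p = 9$ ($p = \left(-9\right) \left(-1\right) = 9$)
$W{\left(t,R \right)} = -9 + \frac{t}{4}$
$\frac{38970}{31134} - \frac{45461}{W{\left(-11,- 5 \left(p + 2\right) \right)}} = \frac{38970}{31134} - \frac{45461}{-9 + \frac{1}{4} \left(-11\right)} = 38970 \cdot \frac{1}{31134} - \frac{45461}{-9 - \frac{11}{4}} = \frac{6495}{5189} - \frac{45461}{- \frac{47}{4}} = \frac{6495}{5189} - - \frac{181844}{47} = \frac{6495}{5189} + \frac{181844}{47} = \frac{943893781}{243883}$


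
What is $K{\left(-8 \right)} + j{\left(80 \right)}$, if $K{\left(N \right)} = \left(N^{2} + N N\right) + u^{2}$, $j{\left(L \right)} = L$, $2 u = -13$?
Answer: $\frac{1001}{4} \approx 250.25$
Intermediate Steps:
$u = - \frac{13}{2}$ ($u = \frac{1}{2} \left(-13\right) = - \frac{13}{2} \approx -6.5$)
$K{\left(N \right)} = \frac{169}{4} + 2 N^{2}$ ($K{\left(N \right)} = \left(N^{2} + N N\right) + \left(- \frac{13}{2}\right)^{2} = \left(N^{2} + N^{2}\right) + \frac{169}{4} = 2 N^{2} + \frac{169}{4} = \frac{169}{4} + 2 N^{2}$)
$K{\left(-8 \right)} + j{\left(80 \right)} = \left(\frac{169}{4} + 2 \left(-8\right)^{2}\right) + 80 = \left(\frac{169}{4} + 2 \cdot 64\right) + 80 = \left(\frac{169}{4} + 128\right) + 80 = \frac{681}{4} + 80 = \frac{1001}{4}$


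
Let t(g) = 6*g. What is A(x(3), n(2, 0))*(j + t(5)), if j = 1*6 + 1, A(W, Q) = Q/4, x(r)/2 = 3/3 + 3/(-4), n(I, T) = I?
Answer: 37/2 ≈ 18.500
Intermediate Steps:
x(r) = ½ (x(r) = 2*(3/3 + 3/(-4)) = 2*(3*(⅓) + 3*(-¼)) = 2*(1 - ¾) = 2*(¼) = ½)
A(W, Q) = Q/4 (A(W, Q) = Q*(¼) = Q/4)
j = 7 (j = 6 + 1 = 7)
A(x(3), n(2, 0))*(j + t(5)) = ((¼)*2)*(7 + 6*5) = (7 + 30)/2 = (½)*37 = 37/2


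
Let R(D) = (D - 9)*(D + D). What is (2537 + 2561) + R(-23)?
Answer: 6570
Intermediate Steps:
R(D) = 2*D*(-9 + D) (R(D) = (-9 + D)*(2*D) = 2*D*(-9 + D))
(2537 + 2561) + R(-23) = (2537 + 2561) + 2*(-23)*(-9 - 23) = 5098 + 2*(-23)*(-32) = 5098 + 1472 = 6570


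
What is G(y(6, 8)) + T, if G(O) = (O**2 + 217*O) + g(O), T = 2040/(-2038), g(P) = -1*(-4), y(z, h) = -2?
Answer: -435114/1019 ≈ -427.00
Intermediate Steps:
g(P) = 4
T = -1020/1019 (T = 2040*(-1/2038) = -1020/1019 ≈ -1.0010)
G(O) = 4 + O**2 + 217*O (G(O) = (O**2 + 217*O) + 4 = 4 + O**2 + 217*O)
G(y(6, 8)) + T = (4 + (-2)**2 + 217*(-2)) - 1020/1019 = (4 + 4 - 434) - 1020/1019 = -426 - 1020/1019 = -435114/1019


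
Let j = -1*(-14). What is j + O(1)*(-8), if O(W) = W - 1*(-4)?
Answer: -26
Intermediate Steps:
O(W) = 4 + W (O(W) = W + 4 = 4 + W)
j = 14
j + O(1)*(-8) = 14 + (4 + 1)*(-8) = 14 + 5*(-8) = 14 - 40 = -26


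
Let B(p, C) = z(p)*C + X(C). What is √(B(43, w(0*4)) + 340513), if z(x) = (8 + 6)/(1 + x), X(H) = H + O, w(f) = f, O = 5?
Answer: √340518 ≈ 583.54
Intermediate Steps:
X(H) = 5 + H (X(H) = H + 5 = 5 + H)
z(x) = 14/(1 + x)
B(p, C) = 5 + C + 14*C/(1 + p) (B(p, C) = (14/(1 + p))*C + (5 + C) = 14*C/(1 + p) + (5 + C) = 5 + C + 14*C/(1 + p))
√(B(43, w(0*4)) + 340513) = √((14*(0*4) + (1 + 43)*(5 + 0*4))/(1 + 43) + 340513) = √((14*0 + 44*(5 + 0))/44 + 340513) = √((0 + 44*5)/44 + 340513) = √((0 + 220)/44 + 340513) = √((1/44)*220 + 340513) = √(5 + 340513) = √340518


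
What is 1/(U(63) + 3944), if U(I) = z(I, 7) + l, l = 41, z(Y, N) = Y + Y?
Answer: 1/4111 ≈ 0.00024325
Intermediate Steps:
z(Y, N) = 2*Y
U(I) = 41 + 2*I (U(I) = 2*I + 41 = 41 + 2*I)
1/(U(63) + 3944) = 1/((41 + 2*63) + 3944) = 1/((41 + 126) + 3944) = 1/(167 + 3944) = 1/4111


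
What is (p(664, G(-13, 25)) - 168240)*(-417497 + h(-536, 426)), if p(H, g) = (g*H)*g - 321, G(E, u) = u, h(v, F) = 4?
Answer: -102886557427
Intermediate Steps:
p(H, g) = -321 + H*g² (p(H, g) = (H*g)*g - 321 = H*g² - 321 = -321 + H*g²)
(p(664, G(-13, 25)) - 168240)*(-417497 + h(-536, 426)) = ((-321 + 664*25²) - 168240)*(-417497 + 4) = ((-321 + 664*625) - 168240)*(-417493) = ((-321 + 415000) - 168240)*(-417493) = (414679 - 168240)*(-417493) = 246439*(-417493) = -102886557427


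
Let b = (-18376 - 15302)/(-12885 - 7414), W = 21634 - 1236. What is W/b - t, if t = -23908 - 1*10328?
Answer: 783529505/16839 ≈ 46531.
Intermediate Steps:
W = 20398
t = -34236 (t = -23908 - 10328 = -34236)
b = 33678/20299 (b = -33678/(-20299) = -33678*(-1/20299) = 33678/20299 ≈ 1.6591)
W/b - t = 20398/(33678/20299) - 1*(-34236) = 20398*(20299/33678) + 34236 = 207029501/16839 + 34236 = 783529505/16839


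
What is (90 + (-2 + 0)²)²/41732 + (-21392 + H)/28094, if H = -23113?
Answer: -402261019/293104702 ≈ -1.3724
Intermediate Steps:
(90 + (-2 + 0)²)²/41732 + (-21392 + H)/28094 = (90 + (-2 + 0)²)²/41732 + (-21392 - 23113)/28094 = (90 + (-2)²)²*(1/41732) - 44505*1/28094 = (90 + 4)²*(1/41732) - 44505/28094 = 94²*(1/41732) - 44505/28094 = 8836*(1/41732) - 44505/28094 = 2209/10433 - 44505/28094 = -402261019/293104702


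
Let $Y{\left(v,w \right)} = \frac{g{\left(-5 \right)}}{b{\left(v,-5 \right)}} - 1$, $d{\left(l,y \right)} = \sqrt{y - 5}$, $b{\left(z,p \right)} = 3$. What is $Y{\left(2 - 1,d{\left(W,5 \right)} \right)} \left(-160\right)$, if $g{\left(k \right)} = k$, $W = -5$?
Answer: $\frac{1280}{3} \approx 426.67$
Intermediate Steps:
$d{\left(l,y \right)} = \sqrt{-5 + y}$
$Y{\left(v,w \right)} = - \frac{8}{3}$ ($Y{\left(v,w \right)} = - \frac{5}{3} - 1 = - \frac{8}{3}$)
$Y{\left(2 - 1,d{\left(W,5 \right)} \right)} \left(-160\right) = \left(- \frac{8}{3}\right) \left(-160\right) = \frac{1280}{3}$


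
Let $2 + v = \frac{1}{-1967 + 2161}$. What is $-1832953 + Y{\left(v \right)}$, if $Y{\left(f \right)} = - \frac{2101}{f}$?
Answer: $- \frac{708945217}{387} \approx -1.8319 \cdot 10^{6}$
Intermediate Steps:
$v = - \frac{387}{194}$ ($v = -2 + \frac{1}{-1967 + 2161} = -2 + \frac{1}{194} = - \frac{387}{194} \approx -1.9948$)
$-1832953 + Y{\left(v \right)} = -1832953 - \frac{2101}{- \frac{387}{194}} = -1832953 - - \frac{407594}{387} = -1832953 + \frac{407594}{387} = - \frac{708945217}{387}$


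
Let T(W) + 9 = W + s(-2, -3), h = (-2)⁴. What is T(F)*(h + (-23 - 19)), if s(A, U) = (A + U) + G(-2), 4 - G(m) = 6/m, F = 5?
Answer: 52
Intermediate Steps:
G(m) = 4 - 6/m
h = 16
s(A, U) = 7 + A + U (s(A, U) = (A + U) + (4 - 6/(-2)) = (A + U) + (4 - 6*(-½)) = (A + U) + (4 + 3) = (A + U) + 7 = 7 + A + U)
T(W) = -7 + W (T(W) = -9 + (W + (7 - 2 - 3)) = -9 + (W + 2) = -9 + (2 + W) = -7 + W)
T(F)*(h + (-23 - 19)) = (-7 + 5)*(16 + (-23 - 19)) = -2*(16 - 42) = -2*(-26) = 52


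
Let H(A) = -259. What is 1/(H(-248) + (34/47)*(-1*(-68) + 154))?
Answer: -47/4625 ≈ -0.010162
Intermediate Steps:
1/(H(-248) + (34/47)*(-1*(-68) + 154)) = 1/(-259 + (34/47)*(-1*(-68) + 154)) = 1/(-259 + (34*(1/47))*(68 + 154)) = 1/(-259 + (34/47)*222) = 1/(-259 + 7548/47) = 1/(-4625/47) = -47/4625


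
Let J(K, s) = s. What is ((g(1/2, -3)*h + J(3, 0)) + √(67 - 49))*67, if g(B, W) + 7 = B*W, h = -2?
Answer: 1139 + 201*√2 ≈ 1423.3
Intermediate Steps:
g(B, W) = -7 + B*W
((g(1/2, -3)*h + J(3, 0)) + √(67 - 49))*67 = (((-7 + (1/2)*(-3))*(-2) + 0) + √(67 - 49))*67 = (((-7 + (1*(½))*(-3))*(-2) + 0) + √18)*67 = (((-7 + (½)*(-3))*(-2) + 0) + 3*√2)*67 = (((-7 - 3/2)*(-2) + 0) + 3*√2)*67 = ((-17/2*(-2) + 0) + 3*√2)*67 = ((17 + 0) + 3*√2)*67 = (17 + 3*√2)*67 = 1139 + 201*√2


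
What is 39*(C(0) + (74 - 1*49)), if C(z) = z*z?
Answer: 975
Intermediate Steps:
C(z) = z²
39*(C(0) + (74 - 1*49)) = 39*(0² + (74 - 1*49)) = 39*(0 + (74 - 49)) = 39*(0 + 25) = 39*25 = 975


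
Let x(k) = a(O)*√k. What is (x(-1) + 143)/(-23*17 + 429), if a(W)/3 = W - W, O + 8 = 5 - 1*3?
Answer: 143/38 ≈ 3.7632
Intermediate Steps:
O = -6 (O = -8 + (5 - 1*3) = -8 + (5 - 3) = -8 + 2 = -6)
a(W) = 0 (a(W) = 3*(W - W) = 3*0 = 0)
x(k) = 0 (x(k) = 0*√k = 0)
(x(-1) + 143)/(-23*17 + 429) = (0 + 143)/(-23*17 + 429) = 143/(-391 + 429) = 143/38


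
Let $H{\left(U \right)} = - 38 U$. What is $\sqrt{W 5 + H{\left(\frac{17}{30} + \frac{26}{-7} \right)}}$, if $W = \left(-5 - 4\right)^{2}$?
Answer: $\frac{2 \sqrt{1445955}}{105} \approx 22.904$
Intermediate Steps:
$W = 81$ ($W = \left(-9\right)^{2} = 81$)
$\sqrt{W 5 + H{\left(\frac{17}{30} + \frac{26}{-7} \right)}} = \sqrt{81 \cdot 5 - 38 \left(\frac{17}{30} + \frac{26}{-7}\right)} = \sqrt{405 - 38 \left(17 \cdot \frac{1}{30} + 26 \left(- \frac{1}{7}\right)\right)} = \sqrt{405 - 38 \left(\frac{17}{30} - \frac{26}{7}\right)} = \sqrt{405 - - \frac{12559}{105}} = \sqrt{405 + \frac{12559}{105}} = \sqrt{\frac{55084}{105}} = \frac{2 \sqrt{1445955}}{105}$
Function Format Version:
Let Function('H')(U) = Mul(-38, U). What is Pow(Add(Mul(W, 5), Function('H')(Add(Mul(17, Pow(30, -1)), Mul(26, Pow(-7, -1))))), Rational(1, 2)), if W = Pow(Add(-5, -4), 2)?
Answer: Mul(Rational(2, 105), Pow(1445955, Rational(1, 2))) ≈ 22.904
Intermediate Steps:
W = 81 (W = Pow(-9, 2) = 81)
Pow(Add(Mul(W, 5), Function('H')(Add(Mul(17, Pow(30, -1)), Mul(26, Pow(-7, -1))))), Rational(1, 2)) = Pow(Add(Mul(81, 5), Mul(-38, Add(Mul(17, Pow(30, -1)), Mul(26, Pow(-7, -1))))), Rational(1, 2)) = Pow(Add(405, Mul(-38, Add(Mul(17, Rational(1, 30)), Mul(26, Rational(-1, 7))))), Rational(1, 2)) = Pow(Add(405, Mul(-38, Add(Rational(17, 30), Rational(-26, 7)))), Rational(1, 2)) = Pow(Add(405, Mul(-38, Rational(-661, 210))), Rational(1, 2)) = Pow(Add(405, Rational(12559, 105)), Rational(1, 2)) = Pow(Rational(55084, 105), Rational(1, 2)) = Mul(Rational(2, 105), Pow(1445955, Rational(1, 2)))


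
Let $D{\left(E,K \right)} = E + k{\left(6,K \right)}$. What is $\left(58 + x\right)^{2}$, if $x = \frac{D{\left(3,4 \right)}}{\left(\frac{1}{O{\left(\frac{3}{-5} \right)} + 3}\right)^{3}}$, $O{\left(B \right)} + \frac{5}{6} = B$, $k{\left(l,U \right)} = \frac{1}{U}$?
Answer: $\frac{57968412462601}{11664000000} \approx 4969.9$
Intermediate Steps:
$O{\left(B \right)} = - \frac{5}{6} + B$
$D{\left(E,K \right)} = E + \frac{1}{K}$
$x = \frac{1349699}{108000}$ ($x = \frac{3 + \frac{1}{4}}{\left(\frac{1}{\left(- \frac{5}{6} + \frac{3}{-5}\right) + 3}\right)^{3}} = \frac{3 + \frac{1}{4}}{\left(\frac{1}{\left(- \frac{5}{6} + 3 \left(- \frac{1}{5}\right)\right) + 3}\right)^{3}} = \frac{13}{4 \left(\frac{1}{\left(- \frac{5}{6} - \frac{3}{5}\right) + 3}\right)^{3}} = \frac{13}{4 \left(\frac{1}{- \frac{43}{30} + 3}\right)^{3}} = \frac{13}{4 \left(\frac{1}{\frac{47}{30}}\right)^{3}} = \frac{13}{4 \left(\frac{30}{47}\right)^{3}} = \frac{13}{4 \cdot \frac{27000}{103823}} = \frac{13}{4} \cdot \frac{103823}{27000} = \frac{1349699}{108000} \approx 12.497$)
$\left(58 + x\right)^{2} = \left(58 + \frac{1349699}{108000}\right)^{2} = \left(\frac{7613699}{108000}\right)^{2} = \frac{57968412462601}{11664000000}$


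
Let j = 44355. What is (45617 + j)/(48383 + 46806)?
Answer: 89972/95189 ≈ 0.94519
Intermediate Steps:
(45617 + j)/(48383 + 46806) = (45617 + 44355)/(48383 + 46806) = 89972/95189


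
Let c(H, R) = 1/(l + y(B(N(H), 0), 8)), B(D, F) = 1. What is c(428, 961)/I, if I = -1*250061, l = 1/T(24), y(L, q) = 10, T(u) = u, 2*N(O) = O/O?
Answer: -24/60264701 ≈ -3.9824e-7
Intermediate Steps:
N(O) = ½ (N(O) = (O/O)/2 = (½)*1 = ½)
l = 1/24 ≈ 0.041667
I = -250061
c(H, R) = 24/241 (c(H, R) = 1/(1/24 + 10) = 1/(241/24) = 24/241)
c(428, 961)/I = (24/241)/(-250061) = (24/241)*(-1/250061) = -24/60264701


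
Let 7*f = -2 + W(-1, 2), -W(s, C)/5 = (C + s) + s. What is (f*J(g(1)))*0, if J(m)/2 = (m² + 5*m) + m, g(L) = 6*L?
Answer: 0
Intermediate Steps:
W(s, C) = -10*s - 5*C (W(s, C) = -5*((C + s) + s) = -5*(C + 2*s) = -10*s - 5*C)
f = -2/7 (f = (-2 + (-10*(-1) - 5*2))/7 = (-2 + (10 - 10))/7 = (-2 + 0)/7 = (⅐)*(-2) = -2/7 ≈ -0.28571)
J(m) = 2*m² + 12*m (J(m) = 2*((m² + 5*m) + m) = 2*(m² + 6*m) = 2*m² + 12*m)
(f*J(g(1)))*0 = -4*6*1*(6 + 6*1)/7*0 = -4*6*(6 + 6)/7*0 = -4*6*12/7*0 = -2/7*144*0 = -288/7*0 = 0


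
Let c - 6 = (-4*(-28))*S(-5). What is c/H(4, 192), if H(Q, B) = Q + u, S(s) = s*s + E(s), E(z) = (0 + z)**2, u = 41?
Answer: 5606/45 ≈ 124.58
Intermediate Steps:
E(z) = z**2
S(s) = 2*s**2 (S(s) = s*s + s**2 = s**2 + s**2 = 2*s**2)
H(Q, B) = 41 + Q (H(Q, B) = Q + 41 = 41 + Q)
c = 5606 (c = 6 + (-4*(-28))*(2*(-5)**2) = 6 + 112*(2*25) = 6 + 112*50 = 6 + 5600 = 5606)
c/H(4, 192) = 5606/(41 + 4) = 5606/45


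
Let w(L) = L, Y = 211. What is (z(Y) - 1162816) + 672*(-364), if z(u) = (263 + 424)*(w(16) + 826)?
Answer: -828970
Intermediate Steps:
z(u) = 578454 (z(u) = (263 + 424)*(16 + 826) = 687*842 = 578454)
(z(Y) - 1162816) + 672*(-364) = (578454 - 1162816) + 672*(-364) = -584362 - 244608 = -828970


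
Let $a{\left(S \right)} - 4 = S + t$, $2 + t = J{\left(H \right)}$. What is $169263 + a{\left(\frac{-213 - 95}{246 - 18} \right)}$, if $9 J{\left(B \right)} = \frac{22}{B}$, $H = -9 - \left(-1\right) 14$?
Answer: $\frac{144720838}{855} \approx 1.6926 \cdot 10^{5}$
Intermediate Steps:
$H = 5$ ($H = -9 - -14 = -9 + 14 = 5$)
$J{\left(B \right)} = \frac{22}{9 B}$ ($J{\left(B \right)} = \frac{22 \frac{1}{B}}{9} = \frac{22}{9 B}$)
$t = - \frac{68}{45}$ ($t = -2 + \frac{22}{9 \cdot 5} = -2 + \frac{22}{9} \cdot \frac{1}{5} = -2 + \frac{22}{45} = - \frac{68}{45} \approx -1.5111$)
$a{\left(S \right)} = \frac{112}{45} + S$ ($a{\left(S \right)} = 4 + \left(S - \frac{68}{45}\right) = 4 + \left(- \frac{68}{45} + S\right) = \frac{112}{45} + S$)
$169263 + a{\left(\frac{-213 - 95}{246 - 18} \right)} = 169263 + \left(\frac{112}{45} + \frac{-213 - 95}{246 - 18}\right) = 169263 + \left(\frac{112}{45} - \frac{308}{228}\right) = 169263 + \left(\frac{112}{45} - \frac{77}{57}\right) = 169263 + \frac{973}{855} = \frac{144720838}{855}$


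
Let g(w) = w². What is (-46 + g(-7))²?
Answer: 9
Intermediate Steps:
(-46 + g(-7))² = (-46 + (-7)²)² = (-46 + 49)² = 3² = 9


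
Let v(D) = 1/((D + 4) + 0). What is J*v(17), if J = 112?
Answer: 16/3 ≈ 5.3333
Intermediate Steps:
v(D) = 1/(4 + D) (v(D) = 1/((4 + D) + 0) = 1/(4 + D))
J*v(17) = 112/(4 + 17) = 112/21 = 112*(1/21) = 16/3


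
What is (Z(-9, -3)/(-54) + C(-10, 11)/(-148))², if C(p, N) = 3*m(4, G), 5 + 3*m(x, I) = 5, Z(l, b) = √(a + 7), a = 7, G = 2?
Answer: 7/1458 ≈ 0.0048011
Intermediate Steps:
Z(l, b) = √14 (Z(l, b) = √(7 + 7) = √14)
m(x, I) = 0 (m(x, I) = -5/3 + (⅓)*5 = -5/3 + 5/3 = 0)
C(p, N) = 0 (C(p, N) = 3*0 = 0)
(Z(-9, -3)/(-54) + C(-10, 11)/(-148))² = (√14/(-54) + 0/(-148))² = (√14*(-1/54) + 0*(-1/148))² = (-√14/54 + 0)² = (-√14/54)² = 7/1458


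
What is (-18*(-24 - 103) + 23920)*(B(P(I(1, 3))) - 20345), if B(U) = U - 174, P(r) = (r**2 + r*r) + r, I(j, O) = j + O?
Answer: -536777498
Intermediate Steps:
I(j, O) = O + j
P(r) = r + 2*r**2 (P(r) = (r**2 + r**2) + r = 2*r**2 + r = r + 2*r**2)
B(U) = -174 + U
(-18*(-24 - 103) + 23920)*(B(P(I(1, 3))) - 20345) = (-18*(-24 - 103) + 23920)*((-174 + (3 + 1)*(1 + 2*(3 + 1))) - 20345) = (-18*(-127) + 23920)*((-174 + 4*(1 + 2*4)) - 20345) = (2286 + 23920)*((-174 + 4*(1 + 8)) - 20345) = 26206*((-174 + 4*9) - 20345) = 26206*((-174 + 36) - 20345) = 26206*(-138 - 20345) = 26206*(-20483) = -536777498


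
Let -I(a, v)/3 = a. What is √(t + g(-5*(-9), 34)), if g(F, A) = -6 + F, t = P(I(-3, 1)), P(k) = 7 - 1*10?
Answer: 6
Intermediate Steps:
I(a, v) = -3*a
P(k) = -3 (P(k) = 7 - 10 = -3)
t = -3
√(t + g(-5*(-9), 34)) = √(-3 + (-6 - 5*(-9))) = √(-3 + (-6 + 45)) = √(-3 + 39) = √36 = 6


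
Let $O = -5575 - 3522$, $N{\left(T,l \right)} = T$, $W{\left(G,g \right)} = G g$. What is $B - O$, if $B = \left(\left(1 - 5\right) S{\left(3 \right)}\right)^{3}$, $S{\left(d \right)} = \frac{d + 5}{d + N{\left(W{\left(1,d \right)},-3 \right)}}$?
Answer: $\frac{241523}{27} \approx 8945.3$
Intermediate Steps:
$S{\left(d \right)} = \frac{5 + d}{2 d}$ ($S{\left(d \right)} = \frac{d + 5}{d + 1 d} = \frac{5 + d}{d + d} = \frac{5 + d}{2 d}$)
$O = -9097$ ($O = -5575 - 3522 = -9097$)
$B = - \frac{4096}{27}$ ($B = \left(\left(1 - 5\right) \frac{5 + 3}{2 \cdot 3}\right)^{3} = \left(\left(1 - 5\right) \frac{1}{2} \cdot \frac{1}{3} \cdot 8\right)^{3} = \left(\left(-4\right) \frac{4}{3}\right)^{3} = \left(- \frac{16}{3}\right)^{3} = - \frac{4096}{27} \approx -151.7$)
$B - O = - \frac{4096}{27} - -9097 = - \frac{4096}{27} + 9097 = \frac{241523}{27}$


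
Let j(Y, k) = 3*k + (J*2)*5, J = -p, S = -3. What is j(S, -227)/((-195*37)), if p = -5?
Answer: 631/7215 ≈ 0.087457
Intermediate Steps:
J = 5 (J = -1*(-5) = 5)
j(Y, k) = 50 + 3*k (j(Y, k) = 3*k + (5*2)*5 = 3*k + 10*5 = 3*k + 50 = 50 + 3*k)
j(S, -227)/((-195*37)) = (50 + 3*(-227))/((-195*37)) = (50 - 681)/(-7215) = -631*(-1/7215) = 631/7215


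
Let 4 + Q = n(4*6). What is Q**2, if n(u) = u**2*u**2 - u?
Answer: 110056735504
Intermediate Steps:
n(u) = u**4 - u
Q = 331748 (Q = -4 + ((4*6)**4 - 4*6) = -4 + (24**4 - 1*24) = -4 + (331776 - 24) = -4 + 331752 = 331748)
Q**2 = 331748**2 = 110056735504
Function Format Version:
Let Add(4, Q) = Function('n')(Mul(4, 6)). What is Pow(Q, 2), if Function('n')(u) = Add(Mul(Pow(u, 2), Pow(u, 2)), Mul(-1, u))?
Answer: 110056735504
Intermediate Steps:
Function('n')(u) = Add(Pow(u, 4), Mul(-1, u))
Q = 331748 (Q = Add(-4, Add(Pow(Mul(4, 6), 4), Mul(-1, Mul(4, 6)))) = Add(-4, Add(Pow(24, 4), Mul(-1, 24))) = Add(-4, Add(331776, -24)) = Add(-4, 331752) = 331748)
Pow(Q, 2) = Pow(331748, 2) = 110056735504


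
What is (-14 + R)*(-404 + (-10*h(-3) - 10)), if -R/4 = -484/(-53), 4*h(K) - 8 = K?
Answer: 1142167/53 ≈ 21550.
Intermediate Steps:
h(K) = 2 + K/4
R = -1936/53 (R = -(-1936)/(-53) = -(-1936)*(-1)/53 = -4*484/53 = -1936/53 ≈ -36.528)
(-14 + R)*(-404 + (-10*h(-3) - 10)) = (-14 - 1936/53)*(-404 + (-10*(2 + (¼)*(-3)) - 10)) = -2678*(-404 + (-10*(2 - ¾) - 10))/53 = -2678*(-404 + (-10*5/4 - 10))/53 = -2678*(-404 + (-25/2 - 10))/53 = -2678*(-404 - 45/2)/53 = -2678/53*(-853/2) = 1142167/53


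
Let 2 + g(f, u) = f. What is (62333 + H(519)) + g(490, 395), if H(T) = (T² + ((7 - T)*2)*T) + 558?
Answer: -198716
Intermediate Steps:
g(f, u) = -2 + f
H(T) = 558 + T² + T*(14 - 2*T) (H(T) = (T² + (14 - 2*T)*T) + 558 = (T² + T*(14 - 2*T)) + 558 = 558 + T² + T*(14 - 2*T))
(62333 + H(519)) + g(490, 395) = (62333 + (558 - 1*519² + 14*519)) + (-2 + 490) = (62333 + (558 - 1*269361 + 7266)) + 488 = (62333 + (558 - 269361 + 7266)) + 488 = (62333 - 261537) + 488 = -199204 + 488 = -198716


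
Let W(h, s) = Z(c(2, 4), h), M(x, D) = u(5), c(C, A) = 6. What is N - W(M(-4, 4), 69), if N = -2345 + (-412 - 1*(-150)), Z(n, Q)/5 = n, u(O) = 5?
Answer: -2637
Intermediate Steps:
M(x, D) = 5
Z(n, Q) = 5*n
W(h, s) = 30 (W(h, s) = 5*6 = 30)
N = -2607 (N = -2345 + (-412 + 150) = -2345 - 262 = -2607)
N - W(M(-4, 4), 69) = -2607 - 1*30 = -2607 - 30 = -2637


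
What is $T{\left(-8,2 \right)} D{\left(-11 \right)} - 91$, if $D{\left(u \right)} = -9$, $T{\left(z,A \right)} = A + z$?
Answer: $-37$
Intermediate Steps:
$T{\left(-8,2 \right)} D{\left(-11 \right)} - 91 = \left(2 - 8\right) \left(-9\right) - 91 = \left(-6\right) \left(-9\right) - 91 = 54 - 91 = -37$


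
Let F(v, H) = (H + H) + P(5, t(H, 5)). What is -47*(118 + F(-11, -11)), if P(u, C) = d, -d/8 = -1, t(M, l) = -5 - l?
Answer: -4888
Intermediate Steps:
d = 8 (d = -8*(-1) = 8)
P(u, C) = 8
F(v, H) = 8 + 2*H (F(v, H) = (H + H) + 8 = 2*H + 8 = 8 + 2*H)
-47*(118 + F(-11, -11)) = -47*(118 + (8 + 2*(-11))) = -47*(118 + (8 - 22)) = -47*(118 - 14) = -47*104 = -4888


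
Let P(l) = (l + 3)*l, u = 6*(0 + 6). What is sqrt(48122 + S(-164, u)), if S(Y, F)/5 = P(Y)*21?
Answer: sqrt(2820542) ≈ 1679.4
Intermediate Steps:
u = 36 (u = 6*6 = 36)
P(l) = l*(3 + l) (P(l) = (3 + l)*l = l*(3 + l))
S(Y, F) = 105*Y*(3 + Y) (S(Y, F) = 5*((Y*(3 + Y))*21) = 5*(21*Y*(3 + Y)) = 105*Y*(3 + Y))
sqrt(48122 + S(-164, u)) = sqrt(48122 + 105*(-164)*(3 - 164)) = sqrt(48122 + 105*(-164)*(-161)) = sqrt(48122 + 2772420) = sqrt(2820542)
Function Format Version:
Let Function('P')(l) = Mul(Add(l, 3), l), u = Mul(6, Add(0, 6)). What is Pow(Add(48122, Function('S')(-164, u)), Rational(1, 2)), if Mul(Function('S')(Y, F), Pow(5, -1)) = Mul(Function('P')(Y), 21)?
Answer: Pow(2820542, Rational(1, 2)) ≈ 1679.4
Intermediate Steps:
u = 36 (u = Mul(6, 6) = 36)
Function('P')(l) = Mul(l, Add(3, l)) (Function('P')(l) = Mul(Add(3, l), l) = Mul(l, Add(3, l)))
Function('S')(Y, F) = Mul(105, Y, Add(3, Y)) (Function('S')(Y, F) = Mul(5, Mul(Mul(Y, Add(3, Y)), 21)) = Mul(5, Mul(21, Y, Add(3, Y))) = Mul(105, Y, Add(3, Y)))
Pow(Add(48122, Function('S')(-164, u)), Rational(1, 2)) = Pow(Add(48122, Mul(105, -164, Add(3, -164))), Rational(1, 2)) = Pow(Add(48122, Mul(105, -164, -161)), Rational(1, 2)) = Pow(Add(48122, 2772420), Rational(1, 2)) = Pow(2820542, Rational(1, 2))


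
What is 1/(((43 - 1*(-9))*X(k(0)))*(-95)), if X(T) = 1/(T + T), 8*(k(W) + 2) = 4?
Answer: 3/4940 ≈ 0.00060729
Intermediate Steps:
k(W) = -3/2 (k(W) = -2 + (⅛)*4 = -2 + ½ = -3/2)
X(T) = 1/(2*T)
1/(((43 - 1*(-9))*X(k(0)))*(-95)) = 1/(((43 - 1*(-9))*(1/(2*(-3/2))))*(-95)) = 1/(((43 + 9)*((½)*(-⅔)))*(-95)) = 1/((52*(-⅓))*(-95)) = 1/(-52/3*(-95)) = 1/(4940/3) = 3/4940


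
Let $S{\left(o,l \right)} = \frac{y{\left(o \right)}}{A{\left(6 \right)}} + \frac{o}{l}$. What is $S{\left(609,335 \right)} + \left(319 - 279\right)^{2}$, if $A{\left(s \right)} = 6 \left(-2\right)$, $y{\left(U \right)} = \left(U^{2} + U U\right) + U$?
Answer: $- \frac{80751659}{1340} \approx -60262.0$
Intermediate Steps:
$y{\left(U \right)} = U + 2 U^{2}$ ($y{\left(U \right)} = \left(U^{2} + U^{2}\right) + U = 2 U^{2} + U = U + 2 U^{2}$)
$A{\left(s \right)} = -12$
$S{\left(o,l \right)} = \frac{o}{l} - \frac{o \left(1 + 2 o\right)}{12}$ ($S{\left(o,l \right)} = \frac{o \left(1 + 2 o\right)}{-12} + \frac{o}{l} = o \left(1 + 2 o\right) \left(- \frac{1}{12}\right) + \frac{o}{l} = - \frac{o \left(1 + 2 o\right)}{12} + \frac{o}{l} = \frac{o}{l} - \frac{o \left(1 + 2 o\right)}{12}$)
$S{\left(609,335 \right)} + \left(319 - 279\right)^{2} = \left(- \frac{609^{2}}{6} - \frac{203}{4} + \frac{609}{335}\right) + \left(319 - 279\right)^{2} = \left(\left(- \frac{1}{6}\right) 370881 - \frac{203}{4} + 609 \cdot \frac{1}{335}\right) + 40^{2} = \left(- \frac{123627}{2} - \frac{203}{4} + \frac{609}{335}\right) + 1600 = - \frac{82895659}{1340} + 1600 = - \frac{80751659}{1340}$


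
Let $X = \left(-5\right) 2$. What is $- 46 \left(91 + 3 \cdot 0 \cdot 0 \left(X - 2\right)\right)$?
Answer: $-4186$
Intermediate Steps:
$X = -10$
$- 46 \left(91 + 3 \cdot 0 \cdot 0 \left(X - 2\right)\right) = - 46 \left(91 + 3 \cdot 0 \cdot 0 \left(-10 - 2\right)\right) = - 46 \left(91 + 0 \cdot 0 \left(-12\right)\right) = - 46 \left(91 + 0 \cdot 0\right) = - 46 \left(91 + 0\right) = \left(-46\right) 91 = -4186$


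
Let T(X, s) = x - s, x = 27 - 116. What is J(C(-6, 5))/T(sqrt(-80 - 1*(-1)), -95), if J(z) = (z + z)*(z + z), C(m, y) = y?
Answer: 50/3 ≈ 16.667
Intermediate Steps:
x = -89
J(z) = 4*z**2 (J(z) = (2*z)*(2*z) = 4*z**2)
T(X, s) = -89 - s
J(C(-6, 5))/T(sqrt(-80 - 1*(-1)), -95) = (4*5**2)/(-89 - 1*(-95)) = (4*25)/(-89 + 95) = 100/6 = 100*(1/6) = 50/3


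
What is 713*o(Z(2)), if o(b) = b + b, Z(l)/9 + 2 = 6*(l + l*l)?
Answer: 436356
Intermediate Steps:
Z(l) = -18 + 54*l + 54*l² (Z(l) = -18 + 9*(6*(l + l*l)) = -18 + 9*(6*(l + l²)) = -18 + 9*(6*l + 6*l²) = -18 + (54*l + 54*l²) = -18 + 54*l + 54*l²)
o(b) = 2*b
713*o(Z(2)) = 713*(2*(-18 + 54*2 + 54*2²)) = 713*(2*(-18 + 108 + 54*4)) = 713*(2*(-18 + 108 + 216)) = 713*(2*306) = 713*612 = 436356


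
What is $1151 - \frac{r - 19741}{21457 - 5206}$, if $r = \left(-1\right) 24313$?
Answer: $\frac{18748955}{16251} \approx 1153.7$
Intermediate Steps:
$r = -24313$
$1151 - \frac{r - 19741}{21457 - 5206} = 1151 - \frac{-24313 - 19741}{21457 - 5206} = 1151 - - \frac{44054}{16251} = 1151 + \frac{44054}{16251} = \frac{18748955}{16251}$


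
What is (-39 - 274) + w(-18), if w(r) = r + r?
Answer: -349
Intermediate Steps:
w(r) = 2*r
(-39 - 274) + w(-18) = (-39 - 274) + 2*(-18) = -313 - 36 = -349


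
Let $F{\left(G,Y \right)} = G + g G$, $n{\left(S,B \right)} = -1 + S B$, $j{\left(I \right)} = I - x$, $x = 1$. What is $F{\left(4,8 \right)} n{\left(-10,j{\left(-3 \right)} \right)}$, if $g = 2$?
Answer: $468$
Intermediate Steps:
$j{\left(I \right)} = -1 + I$ ($j{\left(I \right)} = I - 1 = -1 + I$)
$n{\left(S,B \right)} = -1 + B S$
$F{\left(G,Y \right)} = 3 G$ ($F{\left(G,Y \right)} = G + 2 G = 3 G$)
$F{\left(4,8 \right)} n{\left(-10,j{\left(-3 \right)} \right)} = 3 \cdot 4 \left(-1 + \left(-1 - 3\right) \left(-10\right)\right) = 12 \left(-1 - -40\right) = 12 \left(-1 + 40\right) = 12 \cdot 39 = 468$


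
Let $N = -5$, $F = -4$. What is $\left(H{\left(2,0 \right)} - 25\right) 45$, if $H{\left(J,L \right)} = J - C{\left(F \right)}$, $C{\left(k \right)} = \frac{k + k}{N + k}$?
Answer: $-1075$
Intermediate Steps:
$C{\left(k \right)} = \frac{2 k}{-5 + k}$ ($C{\left(k \right)} = \frac{k + k}{-5 + k} = \frac{2 k}{-5 + k}$)
$H{\left(J,L \right)} = - \frac{8}{9} + J$ ($H{\left(J,L \right)} = J - 2 \left(-4\right) \frac{1}{-5 - 4} = J - 2 \left(-4\right) \frac{1}{-9} = J - 2 \left(-4\right) \left(- \frac{1}{9}\right) = J - \frac{8}{9} = - \frac{8}{9} + J$)
$\left(H{\left(2,0 \right)} - 25\right) 45 = \left(\left(- \frac{8}{9} + 2\right) - 25\right) 45 = \left(\frac{10}{9} - 25\right) 45 = \left(- \frac{215}{9}\right) 45 = -1075$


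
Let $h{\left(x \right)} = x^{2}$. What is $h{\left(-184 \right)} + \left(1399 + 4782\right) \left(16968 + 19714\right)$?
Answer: $226765298$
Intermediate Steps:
$h{\left(-184 \right)} + \left(1399 + 4782\right) \left(16968 + 19714\right) = \left(-184\right)^{2} + \left(1399 + 4782\right) \left(16968 + 19714\right) = 33856 + 6181 \cdot 36682 = 33856 + 226731442 = 226765298$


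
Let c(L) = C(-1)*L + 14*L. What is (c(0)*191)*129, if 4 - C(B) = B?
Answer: 0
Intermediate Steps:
C(B) = 4 - B
c(L) = 19*L (c(L) = (4 - 1*(-1))*L + 14*L = (4 + 1)*L + 14*L = 5*L + 14*L = 19*L)
(c(0)*191)*129 = ((19*0)*191)*129 = (0*191)*129 = 0*129 = 0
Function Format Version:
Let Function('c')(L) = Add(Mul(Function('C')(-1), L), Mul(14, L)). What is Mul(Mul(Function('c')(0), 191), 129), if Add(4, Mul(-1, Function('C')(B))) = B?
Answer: 0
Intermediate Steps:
Function('C')(B) = Add(4, Mul(-1, B))
Function('c')(L) = Mul(19, L) (Function('c')(L) = Add(Mul(Add(4, Mul(-1, -1)), L), Mul(14, L)) = Add(Mul(Add(4, 1), L), Mul(14, L)) = Add(Mul(5, L), Mul(14, L)) = Mul(19, L))
Mul(Mul(Function('c')(0), 191), 129) = Mul(Mul(Mul(19, 0), 191), 129) = Mul(Mul(0, 191), 129) = Mul(0, 129) = 0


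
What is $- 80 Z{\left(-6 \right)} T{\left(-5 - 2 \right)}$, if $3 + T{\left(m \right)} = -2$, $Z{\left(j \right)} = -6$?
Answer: $-2400$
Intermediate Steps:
$T{\left(m \right)} = -5$ ($T{\left(m \right)} = -3 - 2 = -5$)
$- 80 Z{\left(-6 \right)} T{\left(-5 - 2 \right)} = \left(-80\right) \left(-6\right) \left(-5\right) = 480 \left(-5\right) = -2400$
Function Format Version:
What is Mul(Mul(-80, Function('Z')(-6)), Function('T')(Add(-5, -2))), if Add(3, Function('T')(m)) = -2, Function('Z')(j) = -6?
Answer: -2400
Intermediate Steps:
Function('T')(m) = -5 (Function('T')(m) = Add(-3, -2) = -5)
Mul(Mul(-80, Function('Z')(-6)), Function('T')(Add(-5, -2))) = Mul(Mul(-80, -6), -5) = Mul(480, -5) = -2400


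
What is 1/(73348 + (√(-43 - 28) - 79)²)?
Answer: I/(2*(79*√71 + 39759*I)) ≈ 1.2572e-5 + 2.1049e-7*I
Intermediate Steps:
1/(73348 + (√(-43 - 28) - 79)²) = 1/(73348 + (√(-71) - 79)²) = 1/(73348 + (I*√71 - 79)²) = 1/(73348 + (-79 + I*√71)²)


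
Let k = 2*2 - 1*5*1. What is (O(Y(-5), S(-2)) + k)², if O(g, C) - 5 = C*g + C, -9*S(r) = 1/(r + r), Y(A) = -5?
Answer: 1225/81 ≈ 15.123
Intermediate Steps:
S(r) = -1/(18*r) (S(r) = -1/(9*(r + r)) = -1/(2*r)/9 = -1/(18*r))
k = -1 (k = 4 - 5*1 = 4 - 5 = -1)
O(g, C) = 5 + C + C*g (O(g, C) = 5 + (C*g + C) = 5 + (C + C*g) = 5 + C + C*g)
(O(Y(-5), S(-2)) + k)² = ((5 - 1/18/(-2) - 1/18/(-2)*(-5)) - 1)² = ((5 - 1/18*(-½) - 1/18*(-½)*(-5)) - 1)² = ((5 + 1/36 + (1/36)*(-5)) - 1)² = ((5 + 1/36 - 5/36) - 1)² = (44/9 - 1)² = (35/9)² = 1225/81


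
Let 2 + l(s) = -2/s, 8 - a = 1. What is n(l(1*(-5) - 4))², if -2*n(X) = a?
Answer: 49/4 ≈ 12.250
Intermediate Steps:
a = 7 (a = 8 - 1*1 = 8 - 1 = 7)
l(s) = -2 - 2/s
n(X) = -7/2 (n(X) = -½*7 = -7/2)
n(l(1*(-5) - 4))² = (-7/2)² = 49/4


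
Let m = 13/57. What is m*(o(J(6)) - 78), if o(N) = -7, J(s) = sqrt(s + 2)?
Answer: -1105/57 ≈ -19.386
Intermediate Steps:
J(s) = sqrt(2 + s)
m = 13/57 (m = 13*(1/57) = 13/57 ≈ 0.22807)
m*(o(J(6)) - 78) = 13*(-7 - 78)/57 = (13/57)*(-85) = -1105/57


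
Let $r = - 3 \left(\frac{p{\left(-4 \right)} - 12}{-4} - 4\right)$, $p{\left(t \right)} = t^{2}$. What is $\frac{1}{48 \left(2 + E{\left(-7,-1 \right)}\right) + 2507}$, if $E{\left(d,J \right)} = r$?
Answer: $\frac{1}{3323} \approx 0.00030093$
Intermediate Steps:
$r = 15$ ($r = - 3 \left(\frac{\left(-4\right)^{2} - 12}{-4} - 4\right) = - 3 \left(\left(16 - 12\right) \left(- \frac{1}{4}\right) - 4\right) = - 3 \left(4 \left(- \frac{1}{4}\right) - 4\right) = - 3 \left(-1 - 4\right) = \left(-3\right) \left(-5\right) = 15$)
$E{\left(d,J \right)} = 15$
$\frac{1}{48 \left(2 + E{\left(-7,-1 \right)}\right) + 2507} = \frac{1}{48 \left(2 + 15\right) + 2507} = \frac{1}{48 \cdot 17 + 2507} = \frac{1}{816 + 2507} = \frac{1}{3323}$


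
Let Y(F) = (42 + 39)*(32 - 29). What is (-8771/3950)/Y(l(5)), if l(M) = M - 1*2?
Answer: -8771/959850 ≈ -0.0091379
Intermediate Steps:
l(M) = -2 + M (l(M) = M - 2 = -2 + M)
Y(F) = 243 (Y(F) = 81*3 = 243)
(-8771/3950)/Y(l(5)) = -8771/3950/243 = -8771*1/3950*(1/243) = -8771/3950*1/243 = -8771/959850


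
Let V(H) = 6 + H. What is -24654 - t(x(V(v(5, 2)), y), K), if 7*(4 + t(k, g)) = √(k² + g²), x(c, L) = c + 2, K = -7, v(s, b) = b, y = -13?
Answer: -24650 - √149/7 ≈ -24652.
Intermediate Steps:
x(c, L) = 2 + c
t(k, g) = -4 + √(g² + k²)/7 (t(k, g) = -4 + √(k² + g²)/7 = -4 + √(g² + k²)/7)
-24654 - t(x(V(v(5, 2)), y), K) = -24654 - (-4 + √((-7)² + (2 + (6 + 2))²)/7) = -24654 - (-4 + √(49 + (2 + 8)²)/7) = -24654 - (-4 + √(49 + 10²)/7) = -24654 - (-4 + √(49 + 100)/7) = -24654 - (-4 + √149/7) = -24654 + (4 - √149/7) = -24650 - √149/7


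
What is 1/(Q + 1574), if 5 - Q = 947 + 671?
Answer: -1/39 ≈ -0.025641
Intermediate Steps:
Q = -1613 (Q = 5 - (947 + 671) = 5 - 1*1618 = 5 - 1618 = -1613)
1/(Q + 1574) = 1/(-1613 + 1574) = 1/(-39) = -1/39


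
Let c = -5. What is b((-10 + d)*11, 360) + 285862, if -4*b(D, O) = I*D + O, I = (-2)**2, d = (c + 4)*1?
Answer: 285893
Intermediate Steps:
d = -1 (d = (-5 + 4)*1 = -1*1 = -1)
I = 4
b(D, O) = -D - O/4 (b(D, O) = -(4*D + O)/4 = -(O + 4*D)/4 = -D - O/4)
b((-10 + d)*11, 360) + 285862 = (-(-10 - 1)*11 - 1/4*360) + 285862 = (-(-11)*11 - 90) + 285862 = (-1*(-121) - 90) + 285862 = (121 - 90) + 285862 = 31 + 285862 = 285893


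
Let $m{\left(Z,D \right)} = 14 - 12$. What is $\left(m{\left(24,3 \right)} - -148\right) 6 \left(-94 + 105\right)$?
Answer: $9900$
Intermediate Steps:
$m{\left(Z,D \right)} = 2$ ($m{\left(Z,D \right)} = 14 - 12 = 2$)
$\left(m{\left(24,3 \right)} - -148\right) 6 \left(-94 + 105\right) = \left(2 - -148\right) 6 \left(-94 + 105\right) = \left(2 + 148\right) 6 \cdot 11 = 150 \cdot 66 = 9900$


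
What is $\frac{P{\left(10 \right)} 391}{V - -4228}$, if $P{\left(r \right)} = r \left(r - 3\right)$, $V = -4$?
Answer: $\frac{13685}{2112} \approx 6.4796$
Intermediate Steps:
$P{\left(r \right)} = r \left(-3 + r\right)$
$\frac{P{\left(10 \right)} 391}{V - -4228} = \frac{10 \left(-3 + 10\right) 391}{-4 - -4228} = \frac{10 \cdot 7 \cdot 391}{-4 + 4228} = \frac{70 \cdot 391}{4224} = 27370 \cdot \frac{1}{4224} = \frac{13685}{2112}$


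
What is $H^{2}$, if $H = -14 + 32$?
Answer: $324$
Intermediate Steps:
$H = 18$
$H^{2} = 18^{2} = 324$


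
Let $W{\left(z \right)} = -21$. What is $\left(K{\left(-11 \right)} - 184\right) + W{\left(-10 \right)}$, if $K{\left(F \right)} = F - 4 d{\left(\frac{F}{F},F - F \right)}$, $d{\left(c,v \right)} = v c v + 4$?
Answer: $-232$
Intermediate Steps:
$d{\left(c,v \right)} = 4 + c v^{2}$ ($d{\left(c,v \right)} = c v v + 4 = c v^{2} + 4 = 4 + c v^{2}$)
$K{\left(F \right)} = -16 + F$ ($K{\left(F \right)} = F - 4 \left(4 + \frac{F}{F} \left(F - F\right)^{2}\right) = F - 4 \left(4 + 1 \cdot 0^{2}\right) = F - 4 \left(4 + 1 \cdot 0\right) = F - 4 \left(4 + 0\right) = F - 16 = -16 + F$)
$\left(K{\left(-11 \right)} - 184\right) + W{\left(-10 \right)} = \left(\left(-16 - 11\right) - 184\right) - 21 = \left(-27 - 184\right) - 21 = -211 - 21 = -232$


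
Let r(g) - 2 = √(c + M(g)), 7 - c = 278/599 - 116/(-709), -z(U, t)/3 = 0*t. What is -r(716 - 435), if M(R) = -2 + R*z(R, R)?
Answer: -2 - √788595552479/424691 ≈ -4.0910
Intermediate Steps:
z(U, t) = 0 (z(U, t) = -0*t = -3*0 = 0)
M(R) = -2 (M(R) = -2 + R*0 = -2 + 0 = -2)
c = 2706251/424691 (c = 7 - (278/599 - 116/(-709)) = 7 - (278*(1/599) - 116*(-1/709)) = 7 - (278/599 + 116/709) = 7 - 1*266586/424691 = 7 - 266586/424691 = 2706251/424691 ≈ 6.3723)
r(g) = 2 + √788595552479/424691 (r(g) = 2 + √(2706251/424691 - 2) = 2 + √(1856869/424691) = 2 + √788595552479/424691)
-r(716 - 435) = -(2 + √788595552479/424691) = -2 - √788595552479/424691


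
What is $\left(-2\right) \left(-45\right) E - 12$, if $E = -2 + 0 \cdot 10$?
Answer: $-192$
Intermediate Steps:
$E = -2$ ($E = -2 + 0 = -2$)
$\left(-2\right) \left(-45\right) E - 12 = \left(-2\right) \left(-45\right) \left(-2\right) - 12 = 90 \left(-2\right) - 12 = -180 - 12 = -192$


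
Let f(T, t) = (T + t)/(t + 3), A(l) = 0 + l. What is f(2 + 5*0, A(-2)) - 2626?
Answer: -2626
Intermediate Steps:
A(l) = l
f(T, t) = (T + t)/(3 + t)
f(2 + 5*0, A(-2)) - 2626 = ((2 + 5*0) - 2)/(3 - 2) - 2626 = ((2 + 0) - 2)/1 - 2626 = 1*(2 - 2) - 2626 = 1*0 - 2626 = 0 - 2626 = -2626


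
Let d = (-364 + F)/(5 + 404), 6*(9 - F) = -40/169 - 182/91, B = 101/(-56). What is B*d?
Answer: 1513283/967694 ≈ 1.5638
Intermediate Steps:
B = -101/56 (B = 101*(-1/56) = -101/56 ≈ -1.8036)
F = 1584/169 (F = 9 - (-40/169 - 182/91)/6 = 9 - (-40*1/169 - 182*1/91)/6 = 9 - (-40/169 - 2)/6 = 9 - 1/6*(-378/169) = 9 + 63/169 = 1584/169 ≈ 9.3728)
d = -59932/69121 (d = (-364 + 1584/169)/(5 + 404) = -59932/169/409 = -59932/169*1/409 = -59932/69121 ≈ -0.86706)
B*d = -101/56*(-59932/69121) = 1513283/967694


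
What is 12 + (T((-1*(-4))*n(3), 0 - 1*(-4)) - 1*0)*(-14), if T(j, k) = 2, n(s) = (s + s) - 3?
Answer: -16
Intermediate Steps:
n(s) = -3 + 2*s (n(s) = 2*s - 3 = -3 + 2*s)
12 + (T((-1*(-4))*n(3), 0 - 1*(-4)) - 1*0)*(-14) = 12 + (2 - 1*0)*(-14) = 12 + (2 + 0)*(-14) = 12 + 2*(-14) = 12 - 28 = -16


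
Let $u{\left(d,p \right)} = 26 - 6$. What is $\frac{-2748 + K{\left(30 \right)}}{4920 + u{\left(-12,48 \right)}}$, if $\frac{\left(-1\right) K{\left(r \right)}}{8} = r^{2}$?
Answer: $- \frac{2487}{1235} \approx -2.0138$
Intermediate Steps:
$u{\left(d,p \right)} = 20$
$K{\left(r \right)} = - 8 r^{2}$
$\frac{-2748 + K{\left(30 \right)}}{4920 + u{\left(-12,48 \right)}} = \frac{-2748 - 8 \cdot 30^{2}}{4920 + 20} = \frac{-2748 - 7200}{4940} = \left(-2748 - 7200\right) \frac{1}{4940} = \left(-9948\right) \frac{1}{4940} = - \frac{2487}{1235}$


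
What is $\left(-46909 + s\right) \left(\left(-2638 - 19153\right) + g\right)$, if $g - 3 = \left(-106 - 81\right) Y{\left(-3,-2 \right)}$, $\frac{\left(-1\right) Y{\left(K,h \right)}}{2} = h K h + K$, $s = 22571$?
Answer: $666812524$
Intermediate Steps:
$Y{\left(K,h \right)} = - 2 K - 2 K h^{2}$ ($Y{\left(K,h \right)} = - 2 \left(h K h + K\right) = - 2 \left(K h h + K\right) = - 2 \left(K h^{2} + K\right) = - 2 \left(K + K h^{2}\right) = - 2 K - 2 K h^{2}$)
$g = -5607$ ($g = 3 + \left(-106 - 81\right) \left(\left(-2\right) \left(-3\right) \left(1 + \left(-2\right)^{2}\right)\right) = 3 - 187 \left(\left(-2\right) \left(-3\right) \left(1 + 4\right)\right) = 3 - 187 \left(\left(-2\right) \left(-3\right) 5\right) = 3 - 5610 = -5607$)
$\left(-46909 + s\right) \left(\left(-2638 - 19153\right) + g\right) = \left(-46909 + 22571\right) \left(\left(-2638 - 19153\right) - 5607\right) = - 24338 \left(-21791 - 5607\right) = \left(-24338\right) \left(-27398\right) = 666812524$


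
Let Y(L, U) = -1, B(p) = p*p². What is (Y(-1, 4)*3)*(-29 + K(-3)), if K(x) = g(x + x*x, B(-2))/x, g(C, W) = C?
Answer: 93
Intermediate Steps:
B(p) = p³
K(x) = (x + x²)/x (K(x) = (x + x*x)/x = (x + x²)/x)
(Y(-1, 4)*3)*(-29 + K(-3)) = (-1*3)*(-29 + (1 - 3)) = -3*(-29 - 2) = -3*(-31) = 93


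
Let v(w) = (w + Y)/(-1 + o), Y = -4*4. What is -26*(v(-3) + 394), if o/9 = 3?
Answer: -10225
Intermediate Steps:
o = 27 (o = 9*3 = 27)
Y = -16
v(w) = -8/13 + w/26 (v(w) = (w - 16)/(-1 + 27) = (-16 + w)/26 = (-16 + w)*(1/26) = -8/13 + w/26)
-26*(v(-3) + 394) = -26*((-8/13 + (1/26)*(-3)) + 394) = -26*((-8/13 - 3/26) + 394) = -26*(-19/26 + 394) = -26*10225/26 = -10225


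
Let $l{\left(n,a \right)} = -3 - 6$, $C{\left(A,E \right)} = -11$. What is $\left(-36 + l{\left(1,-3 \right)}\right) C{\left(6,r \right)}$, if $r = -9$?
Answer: $495$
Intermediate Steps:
$l{\left(n,a \right)} = -9$ ($l{\left(n,a \right)} = -3 - 6 = -9$)
$\left(-36 + l{\left(1,-3 \right)}\right) C{\left(6,r \right)} = \left(-36 - 9\right) \left(-11\right) = \left(-45\right) \left(-11\right) = 495$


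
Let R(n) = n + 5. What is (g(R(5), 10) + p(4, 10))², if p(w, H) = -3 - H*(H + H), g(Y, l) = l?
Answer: 37249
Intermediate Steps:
R(n) = 5 + n
p(w, H) = -3 - 2*H² (p(w, H) = -3 - H*2*H = -3 - 2*H²)
(g(R(5), 10) + p(4, 10))² = (10 + (-3 - 2*10²))² = (10 + (-3 - 2*100))² = (10 + (-3 - 200))² = (10 - 203)² = (-193)² = 37249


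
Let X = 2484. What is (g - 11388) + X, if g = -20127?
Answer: -29031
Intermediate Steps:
(g - 11388) + X = (-20127 - 11388) + 2484 = -31515 + 2484 = -29031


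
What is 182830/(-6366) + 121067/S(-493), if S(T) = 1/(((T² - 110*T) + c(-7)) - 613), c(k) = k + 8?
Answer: 114322485790672/3183 ≈ 3.5917e+10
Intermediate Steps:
c(k) = 8 + k
S(T) = 1/(-612 + T² - 110*T) (S(T) = 1/(((T² - 110*T) + (8 - 7)) - 613) = 1/(((T² - 110*T) + 1) - 613) = 1/((1 + T² - 110*T) - 613) = 1/(-612 + T² - 110*T))
182830/(-6366) + 121067/S(-493) = 182830/(-6366) + 121067/(1/(-612 + (-493)² - 110*(-493))) = 182830*(-1/6366) + 121067/(1/(-612 + 243049 + 54230)) = -91415/3183 + 121067/(1/296667) = -91415/3183 + 121067*296667 = -91415/3183 + 35916583689 = 114322485790672/3183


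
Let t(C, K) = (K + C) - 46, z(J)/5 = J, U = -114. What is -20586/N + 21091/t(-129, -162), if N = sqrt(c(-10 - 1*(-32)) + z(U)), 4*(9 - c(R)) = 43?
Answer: -21091/337 + 41172*I*sqrt(2287)/2287 ≈ -62.585 + 860.93*I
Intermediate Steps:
c(R) = -7/4 (c(R) = 9 - 1/4*43 = 9 - 43/4 = -7/4)
z(J) = 5*J
t(C, K) = -46 + C + K (t(C, K) = (C + K) - 46 = -46 + C + K)
N = I*sqrt(2287)/2 (N = sqrt(-7/4 + 5*(-114)) = sqrt(-7/4 - 570) = sqrt(-2287/4) = I*sqrt(2287)/2 ≈ 23.911*I)
-20586/N + 21091/t(-129, -162) = -20586*(-2*I*sqrt(2287)/2287) + 21091/(-46 - 129 - 162) = -(-41172)*I*sqrt(2287)/2287 + 21091/(-337) = 41172*I*sqrt(2287)/2287 + 21091*(-1/337) = 41172*I*sqrt(2287)/2287 - 21091/337 = -21091/337 + 41172*I*sqrt(2287)/2287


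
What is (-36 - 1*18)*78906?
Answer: -4260924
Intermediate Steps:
(-36 - 1*18)*78906 = (-36 - 18)*78906 = -54*78906 = -4260924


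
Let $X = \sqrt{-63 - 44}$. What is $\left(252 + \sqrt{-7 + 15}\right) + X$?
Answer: $252 + 2 \sqrt{2} + i \sqrt{107} \approx 254.83 + 10.344 i$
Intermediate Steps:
$X = i \sqrt{107}$ ($X = \sqrt{-107} = i \sqrt{107} \approx 10.344 i$)
$\left(252 + \sqrt{-7 + 15}\right) + X = \left(252 + \sqrt{-7 + 15}\right) + i \sqrt{107} = \left(252 + \sqrt{8}\right) + i \sqrt{107} = \left(252 + 2 \sqrt{2}\right) + i \sqrt{107} = 252 + 2 \sqrt{2} + i \sqrt{107}$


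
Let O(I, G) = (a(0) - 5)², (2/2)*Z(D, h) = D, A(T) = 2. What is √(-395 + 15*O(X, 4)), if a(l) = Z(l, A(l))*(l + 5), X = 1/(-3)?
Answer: 2*I*√5 ≈ 4.4721*I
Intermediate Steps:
X = -⅓ ≈ -0.33333
Z(D, h) = D
a(l) = l*(5 + l) (a(l) = l*(l + 5) = l*(5 + l))
O(I, G) = 25 (O(I, G) = (0*(5 + 0) - 5)² = (0*5 - 5)² = (0 - 5)² = (-5)² = 25)
√(-395 + 15*O(X, 4)) = √(-395 + 15*25) = √(-395 + 375) = √(-20) = 2*I*√5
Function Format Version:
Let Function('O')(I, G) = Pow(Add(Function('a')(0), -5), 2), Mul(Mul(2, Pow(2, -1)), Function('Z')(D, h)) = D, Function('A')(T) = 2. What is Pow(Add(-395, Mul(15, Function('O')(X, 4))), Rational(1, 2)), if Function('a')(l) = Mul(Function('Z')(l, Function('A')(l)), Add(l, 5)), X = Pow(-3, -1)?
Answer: Mul(2, I, Pow(5, Rational(1, 2))) ≈ Mul(4.4721, I)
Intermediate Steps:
X = Rational(-1, 3) ≈ -0.33333
Function('Z')(D, h) = D
Function('a')(l) = Mul(l, Add(5, l)) (Function('a')(l) = Mul(l, Add(l, 5)) = Mul(l, Add(5, l)))
Function('O')(I, G) = 25 (Function('O')(I, G) = Pow(Add(Mul(0, Add(5, 0)), -5), 2) = Pow(Add(Mul(0, 5), -5), 2) = Pow(Add(0, -5), 2) = Pow(-5, 2) = 25)
Pow(Add(-395, Mul(15, Function('O')(X, 4))), Rational(1, 2)) = Pow(Add(-395, Mul(15, 25)), Rational(1, 2)) = Pow(Add(-395, 375), Rational(1, 2)) = Pow(-20, Rational(1, 2)) = Mul(2, I, Pow(5, Rational(1, 2)))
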